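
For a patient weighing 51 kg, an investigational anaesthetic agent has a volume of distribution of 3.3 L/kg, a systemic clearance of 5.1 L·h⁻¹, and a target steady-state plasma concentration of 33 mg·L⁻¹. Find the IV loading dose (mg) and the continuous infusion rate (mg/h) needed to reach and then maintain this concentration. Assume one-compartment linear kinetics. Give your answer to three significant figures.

(a) 5550 mg; (b) 168 mg/h

Total Vd = 3.3 × 51 = 168.3 L
LD = Vd · C_target = 168.3 × 33 = 5554 mg
Maintenance infusion rate = CL × Css = 5.100 × 33 = 168.3 mg/h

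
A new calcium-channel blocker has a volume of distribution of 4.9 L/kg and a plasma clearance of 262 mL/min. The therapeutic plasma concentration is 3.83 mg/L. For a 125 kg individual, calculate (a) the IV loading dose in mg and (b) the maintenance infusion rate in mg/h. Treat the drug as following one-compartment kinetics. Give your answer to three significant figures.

Vd = 4.9 L/kg × 125 kg = 612.5 L
Loading dose = Vd × C = 612.5 × 3.83 = 2346 mg
CL = 262 mL/min × 60/1000 = 15.72 L/h
Maintenance infusion rate = CL × Css = 15.72 × 3.83 = 60.21 mg/h

(a) 2350 mg; (b) 60.2 mg/h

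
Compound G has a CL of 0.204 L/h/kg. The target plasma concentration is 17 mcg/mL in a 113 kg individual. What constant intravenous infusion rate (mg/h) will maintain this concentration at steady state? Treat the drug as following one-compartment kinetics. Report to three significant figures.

392 mg/h

CL = 0.204 L/h/kg × 113 kg = 23.05 L/h
R₀ = 23.05 × 17 = 391.9 mg/h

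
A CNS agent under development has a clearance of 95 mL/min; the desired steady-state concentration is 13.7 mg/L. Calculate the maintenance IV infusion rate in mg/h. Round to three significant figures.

78.1 mg/h

Convert clearance: 95 mL/min × 60 min/h ÷ 1000 mL/L = 5.700 L/h
At steady state, infusion rate equals elimination rate: rate in = CL × Css.
Rate = CL × Css = 5.700 × 13.7 = 78.09 mg/h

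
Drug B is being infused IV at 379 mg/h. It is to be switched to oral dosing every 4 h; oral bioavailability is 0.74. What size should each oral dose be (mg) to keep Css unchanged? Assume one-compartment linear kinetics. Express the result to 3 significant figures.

2050 mg

To maintain the same Css, the systemic dosing rate must be unchanged: F·D/τ = infusion rate.
D = rate × τ / F = 379 × 4 / 0.74 = 2049 mg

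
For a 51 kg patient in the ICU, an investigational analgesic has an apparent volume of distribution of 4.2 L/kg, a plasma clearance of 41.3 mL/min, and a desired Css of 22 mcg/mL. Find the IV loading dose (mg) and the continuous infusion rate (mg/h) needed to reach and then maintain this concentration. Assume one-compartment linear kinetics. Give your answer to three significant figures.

Vd = 4.2 L/kg × 51 kg = 214.2 L
LD = Vd · C_target = 214.2 × 22 = 4712 mg
CL = 41.3 mL/min = 41.3 × 0.06 = 2.478 L/h
Infusion rate = 2.478 L/h × 22 mg/L = 54.52 mg/h

(a) 4710 mg; (b) 54.5 mg/h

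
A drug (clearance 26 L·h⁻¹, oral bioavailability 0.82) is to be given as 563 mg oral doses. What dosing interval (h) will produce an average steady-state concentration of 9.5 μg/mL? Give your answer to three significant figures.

F·D/τ = CL·Css → τ = F·D / (CL·Css).
τ = 0.82 × 563 / (26 × 9.5) = 1.869 h

1.87 h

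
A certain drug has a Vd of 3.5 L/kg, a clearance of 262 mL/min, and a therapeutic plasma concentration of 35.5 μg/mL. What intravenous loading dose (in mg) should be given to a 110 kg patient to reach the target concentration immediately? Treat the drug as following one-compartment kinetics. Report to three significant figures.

Vd = 3.5 L/kg × 110 kg = 385.0 L
LD = Vd × C = 385.0 × 35.50 = 13670 mg

13700 mg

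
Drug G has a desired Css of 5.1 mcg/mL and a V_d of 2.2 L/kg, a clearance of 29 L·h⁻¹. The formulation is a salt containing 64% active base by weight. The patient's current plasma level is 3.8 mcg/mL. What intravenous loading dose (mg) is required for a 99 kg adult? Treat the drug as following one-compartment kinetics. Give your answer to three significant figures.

Total Vd = 2.2 × 99 = 217.8 L
LD is governed by Vd — clearance does not enter the loading-dose calculation.
Concentration deficit ΔC = 5.1 − 3.8 = 1.300 mg/L
LD = Vd × ΔC / S = 217.8 × 1.300 / 0.64 = 442.4 mg

442 mg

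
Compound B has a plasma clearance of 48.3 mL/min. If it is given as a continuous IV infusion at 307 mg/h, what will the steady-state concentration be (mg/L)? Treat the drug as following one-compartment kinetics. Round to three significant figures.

106 mg/L

Convert clearance: 48.3 mL/min × 60 min/h ÷ 1000 mL/L = 2.898 L/h
Css = rate / CL = 307 / 2.898 = 105.9 mg/L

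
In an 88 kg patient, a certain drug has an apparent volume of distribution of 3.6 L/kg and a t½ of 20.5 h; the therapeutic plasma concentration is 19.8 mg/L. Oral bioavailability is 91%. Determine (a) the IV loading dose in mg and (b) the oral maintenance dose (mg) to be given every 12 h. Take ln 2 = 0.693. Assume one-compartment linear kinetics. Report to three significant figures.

Total Vd = 3.6 × 88 = 316.8 L
LD = Vd × C = 316.8 × 19.8 = 6273 mg
CL = 0.693 × Vd / t½ = 0.693 × 316.8 / 20.5 = 10.71 L/h
D = CL × Css × τ / F = 10.71 × 19.8 × 12 / 0.91 = 2796 mg

(a) 6270 mg; (b) 2800 mg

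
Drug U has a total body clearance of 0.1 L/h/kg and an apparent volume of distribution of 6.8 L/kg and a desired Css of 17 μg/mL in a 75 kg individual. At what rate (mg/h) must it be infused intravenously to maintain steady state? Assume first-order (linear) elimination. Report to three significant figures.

128 mg/h

CL = 0.1 L/h/kg × 75 kg = 7.500 L/h
Infusion rate = CL · Css = 7.500 L/h × 17 mg/L = 127.5 mg/h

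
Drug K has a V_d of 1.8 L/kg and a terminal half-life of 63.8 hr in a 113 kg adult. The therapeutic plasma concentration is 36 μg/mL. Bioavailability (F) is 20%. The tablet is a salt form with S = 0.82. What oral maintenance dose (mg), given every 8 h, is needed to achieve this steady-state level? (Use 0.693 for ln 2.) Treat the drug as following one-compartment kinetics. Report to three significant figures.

3880 mg

Total Vd = 1.8 × 113 = 203.4 L
CL = 0.693 × Vd / t½ = 0.693 × 203.4 / 63.8 = 2.209 L/h
D = CL × Css × τ / F / S = 2.209 × 36 × 8 / 0.2 / 0.82 = 3879 mg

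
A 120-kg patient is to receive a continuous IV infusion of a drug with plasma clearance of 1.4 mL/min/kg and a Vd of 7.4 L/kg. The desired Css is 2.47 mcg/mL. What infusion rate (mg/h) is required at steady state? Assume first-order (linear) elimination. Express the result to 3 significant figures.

24.9 mg/h

CL = 1.4 mL/min/kg × 120 kg = 168.0 mL/min = 168.0 × 60/1000 = 10.08 L/h
Vd does not affect the maintenance rate; only clearance governs steady-state input.
Rate = CL × Css = 10.08 × 2.47 = 24.90 mg/h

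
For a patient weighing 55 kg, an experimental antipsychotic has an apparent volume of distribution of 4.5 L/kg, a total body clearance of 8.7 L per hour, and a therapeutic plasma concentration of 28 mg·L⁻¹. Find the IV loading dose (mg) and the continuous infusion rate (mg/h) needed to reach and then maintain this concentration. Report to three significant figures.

Total Vd = 4.5 × 55 = 247.5 L
LD = Vd · C_target = 247.5 × 28 = 6930 mg
Maintenance: replace elimination → rate = CL × Css = 8.700 × 28 = 243.6 mg/h

(a) 6930 mg; (b) 244 mg/h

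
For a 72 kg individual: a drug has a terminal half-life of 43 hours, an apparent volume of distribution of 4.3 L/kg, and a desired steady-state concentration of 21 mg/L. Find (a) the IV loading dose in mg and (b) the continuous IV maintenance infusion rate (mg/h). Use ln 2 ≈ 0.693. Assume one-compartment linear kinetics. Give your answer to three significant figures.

Vd = 4.3 L/kg × 72 kg = 309.6 L
LD = Vd × C = 309.6 × 21 = 6502 mg
CL = 0.693 × Vd / t½ = 0.693 × 309.6 / 43 = 4.990 L/h
Infusion rate = CL × Css = 4.990 × 21 = 104.8 mg/h

(a) 6500 mg; (b) 105 mg/h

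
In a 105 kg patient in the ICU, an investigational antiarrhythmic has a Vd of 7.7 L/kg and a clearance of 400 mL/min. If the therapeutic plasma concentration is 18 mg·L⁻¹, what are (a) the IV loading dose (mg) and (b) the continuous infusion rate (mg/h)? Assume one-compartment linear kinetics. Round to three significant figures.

(a) 14600 mg; (b) 432 mg/h

Total Vd = 7.7 × 105 = 808.5 L
Loading: fill Vd to C_target → 808.5 L × 18 mg/L = 14550 mg
Convert clearance: 400 mL/min × 60 min/h ÷ 1000 mL/L = 24.00 L/h
Maintenance: replace elimination → rate = CL × Css = 24.00 × 18 = 432.0 mg/h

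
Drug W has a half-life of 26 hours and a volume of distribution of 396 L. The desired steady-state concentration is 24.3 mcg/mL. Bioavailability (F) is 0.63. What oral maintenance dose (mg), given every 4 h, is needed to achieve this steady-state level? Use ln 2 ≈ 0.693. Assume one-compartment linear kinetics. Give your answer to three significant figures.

CL = 0.693 × Vd / t½ = 0.693 × 396.0 / 26 = 10.55 L/h
D = CL × Css × τ / F = 10.55 × 24.3 × 4 / 0.63 = 1628 mg

1630 mg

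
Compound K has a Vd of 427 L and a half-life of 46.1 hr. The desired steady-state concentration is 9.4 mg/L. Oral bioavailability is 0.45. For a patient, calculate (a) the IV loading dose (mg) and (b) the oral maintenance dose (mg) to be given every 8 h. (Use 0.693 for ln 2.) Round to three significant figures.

LD = Vd × C = 427.0 × 9.4 = 4014 mg
CL = 0.693 × Vd / t½ = 0.693 × 427.0 / 46.1 = 6.419 L/h
D = CL × Css × τ / F = 6.419 × 9.4 × 8 / 0.45 = 1073 mg

(a) 4010 mg; (b) 1070 mg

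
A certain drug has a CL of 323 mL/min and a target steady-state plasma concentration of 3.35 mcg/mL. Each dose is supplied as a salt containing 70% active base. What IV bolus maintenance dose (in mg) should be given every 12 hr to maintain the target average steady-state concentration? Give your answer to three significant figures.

1110 mg

CL = 323 mL/min × 60/1000 = 19.38 L/h
D = CL × Css × τ / S = 19.38 × 3.35 × 12 / 0.7 = 1113 mg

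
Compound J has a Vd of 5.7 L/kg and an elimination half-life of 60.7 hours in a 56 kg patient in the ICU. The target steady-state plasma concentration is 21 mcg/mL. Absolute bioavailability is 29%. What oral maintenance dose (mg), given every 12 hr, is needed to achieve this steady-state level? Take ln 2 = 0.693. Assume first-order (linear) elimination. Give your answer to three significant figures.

3170 mg

Total Vd = 5.7 × 56 = 319.2 L
CL = ln 2 · Vd / t½ = 0.693 × 319.2 / 60.7 = 3.644 L/h
D = CL × Css × τ / F = 3.644 × 21 × 12 / 0.29 = 3167 mg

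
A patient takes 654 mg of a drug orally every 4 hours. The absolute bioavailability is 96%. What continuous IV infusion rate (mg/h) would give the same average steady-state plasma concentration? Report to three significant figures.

157 mg/h

Equivalent systemic input: infusion rate = F·D/τ.
Rate = 0.96 × 654 / 4 = 157.0 mg/h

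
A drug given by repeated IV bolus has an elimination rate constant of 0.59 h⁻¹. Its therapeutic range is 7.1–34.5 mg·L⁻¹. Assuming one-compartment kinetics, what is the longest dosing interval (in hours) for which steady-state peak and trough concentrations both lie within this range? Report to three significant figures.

Between IV bolus doses, concentration decays as C = C₀·e^(−kτ), so C_peak/C_trough = e^(kτ).
τ_max = ln(C_peak/C_trough) / k = ln(34.5/7.1) / 0.5900 = 1.581 / 0.5900 = 2.680 h

2.68 h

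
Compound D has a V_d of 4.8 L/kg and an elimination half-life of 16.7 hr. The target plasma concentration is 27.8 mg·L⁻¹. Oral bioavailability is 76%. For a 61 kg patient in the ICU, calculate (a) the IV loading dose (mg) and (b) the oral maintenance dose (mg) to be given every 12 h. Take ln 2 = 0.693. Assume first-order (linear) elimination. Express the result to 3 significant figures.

Vd(total) = 61 kg × 4.8 L/kg = 292.8 L
LD = Vd × C = 292.8 × 27.8 = 8140 mg
CL = 0.693 × Vd / t½ = 0.693 × 292.8 / 16.7 = 12.15 L/h
D = CL × Css × τ / F = 12.15 × 27.8 × 12 / 0.76 = 5333 mg

(a) 8140 mg; (b) 5330 mg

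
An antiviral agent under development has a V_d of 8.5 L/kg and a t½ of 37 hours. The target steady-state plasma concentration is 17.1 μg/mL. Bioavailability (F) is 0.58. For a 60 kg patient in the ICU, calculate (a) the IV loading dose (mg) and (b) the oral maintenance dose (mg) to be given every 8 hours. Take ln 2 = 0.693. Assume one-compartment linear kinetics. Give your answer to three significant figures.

Vd(total) = 60 kg × 8.5 L/kg = 510.0 L
LD = Vd × C = 510.0 × 17.1 = 8721 mg
CL = 0.693 × Vd / t½ = 0.693 × 510.0 / 37 = 9.552 L/h
D = CL × Css × τ / F = 9.552 × 17.1 × 8 / 0.58 = 2253 mg

(a) 8720 mg; (b) 2250 mg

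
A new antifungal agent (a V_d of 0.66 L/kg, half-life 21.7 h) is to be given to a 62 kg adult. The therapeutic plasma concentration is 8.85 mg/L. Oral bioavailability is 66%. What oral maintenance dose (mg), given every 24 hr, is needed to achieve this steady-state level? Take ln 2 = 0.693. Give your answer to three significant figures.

Total Vd = 0.66 × 62 = 40.92 L
k = 0.693/21.7 = 0.03194 h⁻¹, so CL = k·Vd = 0.03194 × 40.92 = 1.307 L/h
D = CL × Css × τ / F = 1.307 × 8.85 × 24 / 0.66 = 420.6 mg

421 mg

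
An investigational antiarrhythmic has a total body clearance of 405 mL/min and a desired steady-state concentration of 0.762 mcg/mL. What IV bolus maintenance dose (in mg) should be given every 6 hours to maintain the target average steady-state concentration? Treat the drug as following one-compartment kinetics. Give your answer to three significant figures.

CL = 405 mL/min × 60/1000 = 24.30 L/h
At steady state, dose per interval replaces the amount cleared in that interval: D/τ = CL·Css.
D = CL × Css × τ = 24.30 × 0.762 × 6 = 111.1 mg

111 mg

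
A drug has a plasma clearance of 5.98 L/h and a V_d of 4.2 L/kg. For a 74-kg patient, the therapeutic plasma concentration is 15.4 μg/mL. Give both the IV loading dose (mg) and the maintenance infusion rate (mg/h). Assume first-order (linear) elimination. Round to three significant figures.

(a) 4790 mg; (b) 92.1 mg/h

Total Vd = 4.2 × 74 = 310.8 L
Loading dose = Vd × C = 310.8 × 15.4 = 4786 mg
Maintenance infusion rate = CL × Css = 5.980 × 15.4 = 92.09 mg/h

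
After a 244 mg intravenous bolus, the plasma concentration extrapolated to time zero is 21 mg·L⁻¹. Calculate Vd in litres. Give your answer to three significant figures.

11.6 L

Immediately after an IV bolus, C₀ = Dose / Vd, so Vd = Dose / C₀.
Vd = 244 / 21 = 11.62 L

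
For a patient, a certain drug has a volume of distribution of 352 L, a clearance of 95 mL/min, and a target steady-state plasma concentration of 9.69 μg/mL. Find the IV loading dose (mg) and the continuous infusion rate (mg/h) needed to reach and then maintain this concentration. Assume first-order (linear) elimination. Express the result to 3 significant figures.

(a) 3410 mg; (b) 55.2 mg/h

LD = Vd · C_target = 352.0 × 9.69 = 3411 mg
CL = 95 mL/min × 60/1000 = 5.700 L/h
Maintenance: replace elimination → rate = CL × Css = 5.700 × 9.69 = 55.23 mg/h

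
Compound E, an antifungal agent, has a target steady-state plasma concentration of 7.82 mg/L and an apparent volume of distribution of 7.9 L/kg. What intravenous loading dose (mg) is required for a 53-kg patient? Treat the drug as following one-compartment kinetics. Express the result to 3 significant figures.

Vd = 7.9 L/kg × 53 kg = 418.7 L
LD = Vd × C = 418.7 × 7.820 = 3274 mg

3270 mg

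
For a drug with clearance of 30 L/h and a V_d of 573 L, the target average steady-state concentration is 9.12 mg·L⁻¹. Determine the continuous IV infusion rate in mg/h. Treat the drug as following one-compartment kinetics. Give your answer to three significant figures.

274 mg/h

Infusion rate = CL · Css = 30.00 L/h × 9.12 mg/L = 273.6 mg/h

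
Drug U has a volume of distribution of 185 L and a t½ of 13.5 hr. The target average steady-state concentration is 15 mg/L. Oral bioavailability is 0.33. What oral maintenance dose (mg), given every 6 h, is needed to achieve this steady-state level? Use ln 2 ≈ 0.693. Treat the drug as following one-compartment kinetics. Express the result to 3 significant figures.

k = 0.693/13.5 = 0.05133 h⁻¹, so CL = k·Vd = 0.05133 × 185.0 = 9.496 L/h
D = CL × Css × τ / F = 9.496 × 15 × 6 / 0.33 = 2590 mg

2590 mg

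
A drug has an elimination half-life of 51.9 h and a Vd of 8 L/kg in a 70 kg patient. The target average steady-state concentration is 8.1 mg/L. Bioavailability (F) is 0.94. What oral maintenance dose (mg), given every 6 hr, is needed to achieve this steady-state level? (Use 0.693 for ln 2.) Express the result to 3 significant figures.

387 mg

Vd = 8 L/kg × 70 kg = 560.0 L
CL = ln 2 · Vd / t½ = 0.693 × 560.0 / 51.9 = 7.477 L/h
D = CL × Css × τ / F = 7.477 × 8.1 × 6 / 0.94 = 386.6 mg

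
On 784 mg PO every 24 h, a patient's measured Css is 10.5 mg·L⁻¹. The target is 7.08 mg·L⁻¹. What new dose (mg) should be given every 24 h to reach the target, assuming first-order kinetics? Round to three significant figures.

For first-order elimination, Css ∝ F·D/(CL·τ); F and CL are unchanged, so Css ∝ D/τ.
D₂ = D₁ × (Css,target / Css,current) = 784 × 7.08/10.5 = 528.6 mg

529 mg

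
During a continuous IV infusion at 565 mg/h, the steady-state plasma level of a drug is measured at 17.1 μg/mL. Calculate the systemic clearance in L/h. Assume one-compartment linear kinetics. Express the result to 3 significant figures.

33.0 L/h

At steady state, infusion rate = CL × Css, so CL = rate / Css.
CL = 565 / 17.1 = 33.04 L/h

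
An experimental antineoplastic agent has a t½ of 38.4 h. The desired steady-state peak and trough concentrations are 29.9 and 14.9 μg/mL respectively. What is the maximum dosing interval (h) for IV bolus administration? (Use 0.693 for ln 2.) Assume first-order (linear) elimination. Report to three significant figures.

k = 0.693 / t½ = 0.693 / 38.4 = 0.01805 h⁻¹
Between IV bolus doses, concentration decays as C = C₀·e^(−kτ), so C_peak/C_trough = e^(kτ).
τ_max = ln(C_peak/C_trough) / k = ln(29.9/14.9) / 0.01805 = 0.6965 / 0.01805 = 38.59 h

38.6 h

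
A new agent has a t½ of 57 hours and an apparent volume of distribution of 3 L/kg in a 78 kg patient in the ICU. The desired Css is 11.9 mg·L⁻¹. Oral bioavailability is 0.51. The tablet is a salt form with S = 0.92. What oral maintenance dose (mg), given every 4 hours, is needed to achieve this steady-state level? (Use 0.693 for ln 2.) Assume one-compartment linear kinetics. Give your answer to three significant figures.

Vd(total) = 78 kg × 3 L/kg = 234.0 L
CL = ln 2 · Vd / t½ = 0.693 × 234.0 / 57 = 2.845 L/h
D = CL × Css × τ / F / S = 2.845 × 11.9 × 4 / 0.51 / 0.92 = 288.6 mg

289 mg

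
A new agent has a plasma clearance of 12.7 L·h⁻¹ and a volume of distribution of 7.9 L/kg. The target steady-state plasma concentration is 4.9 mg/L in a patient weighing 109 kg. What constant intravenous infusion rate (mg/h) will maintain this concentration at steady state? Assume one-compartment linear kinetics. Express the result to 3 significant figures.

Rate = CL × Css = 12.70 × 4.9 = 62.23 mg/h

62.2 mg/h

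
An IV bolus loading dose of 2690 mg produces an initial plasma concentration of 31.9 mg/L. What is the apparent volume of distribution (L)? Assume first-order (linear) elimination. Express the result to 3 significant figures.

Immediately after an IV bolus, C₀ = Dose / Vd, so Vd = Dose / C₀.
Vd = 2690 / 31.9 = 84.33 L

84.3 L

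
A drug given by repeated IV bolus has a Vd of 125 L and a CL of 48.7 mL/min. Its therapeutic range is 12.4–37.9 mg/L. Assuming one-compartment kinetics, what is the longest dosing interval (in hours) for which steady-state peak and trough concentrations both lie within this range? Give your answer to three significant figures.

CL = 48.7 mL/min = 48.7 × 0.06 = 2.922 L/h
k = CL / Vd = 2.922 / 125.0 = 0.02338 h⁻¹
Between IV bolus doses, concentration decays as C = C₀·e^(−kτ), so C_peak/C_trough = e^(kτ).
τ_max = ln(C_peak/C_trough) / k = ln(37.9/12.4) / 0.02338 = 1.117 / 0.02338 = 47.78 h

47.8 h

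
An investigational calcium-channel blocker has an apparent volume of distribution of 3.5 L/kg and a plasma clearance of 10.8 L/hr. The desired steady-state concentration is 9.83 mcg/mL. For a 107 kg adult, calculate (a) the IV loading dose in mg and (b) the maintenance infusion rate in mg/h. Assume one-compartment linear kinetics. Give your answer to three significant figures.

(a) 3680 mg; (b) 106 mg/h

Vd = 3.5 L/kg × 107 kg = 374.5 L
LD = Vd · C_target = 374.5 × 9.83 = 3681 mg
Maintenance: replace elimination → rate = CL × Css = 10.80 × 9.83 = 106.2 mg/h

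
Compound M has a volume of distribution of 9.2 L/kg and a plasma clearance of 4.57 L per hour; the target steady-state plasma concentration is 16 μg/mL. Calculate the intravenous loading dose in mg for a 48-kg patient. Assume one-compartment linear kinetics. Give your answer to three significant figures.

7070 mg

Vd = 9.2 L/kg × 48 kg = 441.6 L
The loading dose fills Vd to the target concentration; clearance is irrelevant here.
LD = Vd × C = 441.6 × 16.00 = 7066 mg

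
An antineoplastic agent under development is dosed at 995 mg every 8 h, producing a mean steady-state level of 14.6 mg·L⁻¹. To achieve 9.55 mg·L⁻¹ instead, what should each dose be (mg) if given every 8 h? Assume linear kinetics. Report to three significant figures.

651 mg

For first-order elimination, Css ∝ F·D/(CL·τ); F and CL are unchanged, so Css ∝ D/τ.
D₂ = D₁ × (Css,target / Css,current) = 995 × 9.55/14.6 = 650.8 mg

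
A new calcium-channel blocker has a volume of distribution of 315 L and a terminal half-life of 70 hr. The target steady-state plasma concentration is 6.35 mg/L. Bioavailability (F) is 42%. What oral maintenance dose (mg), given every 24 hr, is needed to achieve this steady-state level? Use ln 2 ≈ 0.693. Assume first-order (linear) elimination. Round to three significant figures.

CL = 0.693 × Vd / t½ = 0.693 × 315.0 / 70 = 3.119 L/h
D = CL × Css × τ / F = 3.119 × 6.35 × 24 / 0.42 = 1132 mg

1130 mg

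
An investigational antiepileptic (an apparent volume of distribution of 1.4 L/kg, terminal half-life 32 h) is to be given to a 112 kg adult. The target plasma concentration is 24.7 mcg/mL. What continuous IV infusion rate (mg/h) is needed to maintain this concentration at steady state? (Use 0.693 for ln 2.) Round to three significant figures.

Vd(total) = 112 kg × 1.4 L/kg = 156.8 L
CL = ln 2 · Vd / t½ = 0.693 × 156.8 / 32 = 3.396 L/h
Infusion rate = CL × Css = 3.396 × 24.7 = 83.88 mg/h

83.9 mg/h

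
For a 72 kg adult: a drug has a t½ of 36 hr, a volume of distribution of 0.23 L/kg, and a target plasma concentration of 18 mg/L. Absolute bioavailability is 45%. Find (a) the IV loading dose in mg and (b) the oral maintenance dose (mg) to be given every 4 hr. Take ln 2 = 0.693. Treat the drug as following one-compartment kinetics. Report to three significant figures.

Total Vd = 0.23 × 72 = 16.56 L
LD = Vd × C = 16.56 × 18 = 298.1 mg
CL = 0.693 × Vd / t½ = 0.693 × 16.56 / 36 = 0.3188 L/h
D = CL × Css × τ / F = 0.3188 × 18 × 4 / 0.45 = 51.01 mg

(a) 298 mg; (b) 51.0 mg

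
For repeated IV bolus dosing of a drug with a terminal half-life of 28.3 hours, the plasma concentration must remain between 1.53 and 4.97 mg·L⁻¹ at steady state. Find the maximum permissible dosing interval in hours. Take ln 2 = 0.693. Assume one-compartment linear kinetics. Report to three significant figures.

48.1 h

k = 0.693 / t½ = 0.693 / 28.3 = 0.02449 h⁻¹
Between IV bolus doses, concentration decays as C = C₀·e^(−kτ), so C_peak/C_trough = e^(kτ).
τ_max = ln(C_peak/C_trough) / k = ln(4.97/1.53) / 0.02449 = 1.178 / 0.02449 = 48.10 h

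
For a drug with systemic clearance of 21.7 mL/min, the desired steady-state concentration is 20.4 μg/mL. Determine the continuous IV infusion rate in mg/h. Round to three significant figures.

CL = 21.7 mL/min × 60/1000 = 1.302 L/h
At steady state, infusion rate equals elimination rate: rate in = CL × Css.
Infusion rate = CL · Css = 1.302 L/h × 20.4 mg/L = 26.56 mg/h

26.6 mg/h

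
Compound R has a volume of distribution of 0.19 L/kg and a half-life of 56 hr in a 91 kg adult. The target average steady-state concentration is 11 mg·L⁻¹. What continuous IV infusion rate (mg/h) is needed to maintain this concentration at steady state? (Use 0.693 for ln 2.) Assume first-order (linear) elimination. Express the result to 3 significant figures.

2.35 mg/h

Vd(total) = 91 kg × 0.19 L/kg = 17.29 L
CL = 0.693 × Vd / t½ = 0.693 × 17.29 / 56 = 0.2140 L/h
Infusion rate = CL × Css = 0.2140 × 11 = 2.354 mg/h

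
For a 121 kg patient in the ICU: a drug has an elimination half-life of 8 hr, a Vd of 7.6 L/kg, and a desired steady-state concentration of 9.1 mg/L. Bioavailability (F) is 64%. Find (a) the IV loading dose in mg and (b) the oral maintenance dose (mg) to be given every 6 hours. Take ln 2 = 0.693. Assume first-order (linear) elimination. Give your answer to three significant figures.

Vd = 7.6 L/kg × 121 kg = 919.6 L
LD = Vd × C = 919.6 × 9.1 = 8368 mg
CL = 0.693 × Vd / t½ = 0.693 × 919.6 / 8 = 79.66 L/h
D = CL × Css × τ / F = 79.66 × 9.1 × 6 / 0.64 = 6796 mg

(a) 8370 mg; (b) 6800 mg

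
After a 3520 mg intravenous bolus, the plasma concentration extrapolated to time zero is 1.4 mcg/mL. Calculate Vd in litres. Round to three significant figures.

2510 L

Immediately after an IV bolus, C₀ = Dose / Vd, so Vd = Dose / C₀.
Vd = 3520 / 1.4 = 2514 L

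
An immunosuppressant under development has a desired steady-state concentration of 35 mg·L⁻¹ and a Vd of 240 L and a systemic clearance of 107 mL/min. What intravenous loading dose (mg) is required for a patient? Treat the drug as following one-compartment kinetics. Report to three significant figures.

8400 mg

The loading dose fills Vd to the target concentration.
LD = Vd × C = 240.0 × 35.00 = 8400 mg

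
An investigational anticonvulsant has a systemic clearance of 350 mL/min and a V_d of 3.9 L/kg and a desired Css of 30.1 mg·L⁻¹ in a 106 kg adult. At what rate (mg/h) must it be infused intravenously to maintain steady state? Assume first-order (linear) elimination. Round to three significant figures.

CL = 350 mL/min × 60/1000 = 21.00 L/h
Infusion rate = CL · Css = 21.00 L/h × 30.1 mg/L = 632.1 mg/h

632 mg/h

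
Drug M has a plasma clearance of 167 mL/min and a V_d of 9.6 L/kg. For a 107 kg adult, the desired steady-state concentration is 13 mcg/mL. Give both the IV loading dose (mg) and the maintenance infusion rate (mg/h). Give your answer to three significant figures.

Vd = 9.6 L/kg × 107 kg = 1027 L
Loading dose = Vd × C = 1027 × 13 = 13350 mg
CL = 167 mL/min = 167 × 0.06 = 10.02 L/h
Infusion rate = 10.02 L/h × 13 mg/L = 130.3 mg/h

(a) 13400 mg; (b) 130 mg/h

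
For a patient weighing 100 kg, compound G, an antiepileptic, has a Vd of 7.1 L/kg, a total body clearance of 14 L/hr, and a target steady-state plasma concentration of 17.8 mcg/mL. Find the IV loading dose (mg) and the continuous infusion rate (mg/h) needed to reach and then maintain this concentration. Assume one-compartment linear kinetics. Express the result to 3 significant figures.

(a) 12600 mg; (b) 249 mg/h

Vd(total) = 100 kg × 7.1 L/kg = 710.0 L
Loading dose = Vd × C = 710.0 × 17.8 = 12640 mg
Maintenance: replace elimination → rate = CL × Css = 14.00 × 17.8 = 249.2 mg/h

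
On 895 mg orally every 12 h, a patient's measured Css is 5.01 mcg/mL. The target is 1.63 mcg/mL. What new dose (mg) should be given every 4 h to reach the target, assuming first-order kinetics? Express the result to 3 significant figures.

For first-order elimination, Css ∝ F·D/(CL·τ); F and CL are unchanged, so Css ∝ D/τ.
D₂ = D₁ × (Css,target / Css,current) × (τ₂/τ₁) = 895 × (1.63/5.01) × (4/12) = 97.06 mg

97.1 mg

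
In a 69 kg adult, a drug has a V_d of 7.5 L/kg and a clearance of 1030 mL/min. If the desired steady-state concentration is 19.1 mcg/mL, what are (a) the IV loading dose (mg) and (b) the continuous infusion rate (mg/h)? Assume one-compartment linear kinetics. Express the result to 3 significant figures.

(a) 9880 mg; (b) 1180 mg/h

Vd(total) = 69 kg × 7.5 L/kg = 517.5 L
Loading: fill Vd to C_target → 517.5 L × 19.1 mg/L = 9884 mg
CL = 1030 mL/min = 1030 × 0.06 = 61.80 L/h
Maintenance infusion rate = CL × Css = 61.80 × 19.1 = 1180 mg/h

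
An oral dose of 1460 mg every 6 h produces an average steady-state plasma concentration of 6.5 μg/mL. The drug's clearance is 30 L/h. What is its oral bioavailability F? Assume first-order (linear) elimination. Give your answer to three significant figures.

F·D/τ = CL·Css at steady state → F = CL·Css·τ / D.
F = 30 × 6.5 × 6 / 1460 = 0.801

0.801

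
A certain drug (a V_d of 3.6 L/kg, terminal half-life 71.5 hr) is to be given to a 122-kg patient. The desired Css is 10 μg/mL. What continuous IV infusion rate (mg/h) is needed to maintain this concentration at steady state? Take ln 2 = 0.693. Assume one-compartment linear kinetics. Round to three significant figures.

42.6 mg/h

Vd = 3.6 L/kg × 122 kg = 439.2 L
CL = 0.693 × Vd / t½ = 0.693 × 439.2 / 71.5 = 4.257 L/h
Infusion rate = CL × Css = 4.257 × 10 = 42.57 mg/h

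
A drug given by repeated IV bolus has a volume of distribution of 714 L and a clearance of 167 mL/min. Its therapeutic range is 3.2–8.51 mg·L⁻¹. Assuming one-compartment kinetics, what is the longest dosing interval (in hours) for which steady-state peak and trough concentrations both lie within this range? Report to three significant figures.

69.7 h

CL = 167 mL/min = 167 × 0.06 = 10.02 L/h
k = CL / Vd = 10.02 / 714.0 = 0.01403 h⁻¹
Between IV bolus doses, concentration decays as C = C₀·e^(−kτ), so C_peak/C_trough = e^(kτ).
τ_max = ln(C_peak/C_trough) / k = ln(8.51/3.2) / 0.01403 = 0.9781 / 0.01403 = 69.71 h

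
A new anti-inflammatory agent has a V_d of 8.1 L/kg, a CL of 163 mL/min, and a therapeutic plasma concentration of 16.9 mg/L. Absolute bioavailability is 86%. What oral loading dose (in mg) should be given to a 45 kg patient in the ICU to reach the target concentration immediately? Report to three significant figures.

7160 mg

Vd(total) = 45 kg × 8.1 L/kg = 364.5 L
Loading dose depends on Vd (not clearance): it fills the distribution volume.
LD = Vd × C / F = 364.5 × 16.90 / 0.86 = 7163 mg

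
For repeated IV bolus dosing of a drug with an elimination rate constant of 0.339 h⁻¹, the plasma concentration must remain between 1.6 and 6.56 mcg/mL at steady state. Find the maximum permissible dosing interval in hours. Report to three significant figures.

4.16 h

Between IV bolus doses, concentration decays as C = C₀·e^(−kτ), so C_peak/C_trough = e^(kτ).
τ_max = ln(C_peak/C_trough) / k = ln(6.56/1.6) / 0.3390 = 1.411 / 0.3390 = 4.162 h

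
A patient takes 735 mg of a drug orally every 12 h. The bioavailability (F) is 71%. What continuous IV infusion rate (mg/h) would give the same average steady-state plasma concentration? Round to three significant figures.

Equivalent systemic input: infusion rate = F·D/τ.
Rate = 0.71 × 735 / 12 = 43.49 mg/h

43.5 mg/h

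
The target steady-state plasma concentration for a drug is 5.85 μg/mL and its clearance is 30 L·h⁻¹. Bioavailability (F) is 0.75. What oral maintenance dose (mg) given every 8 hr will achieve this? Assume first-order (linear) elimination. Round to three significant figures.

1870 mg

At steady state, dose per interval replaces the amount cleared in that interval: F·D/τ = CL·Css.
D = CL × Css × τ / F = 30.00 × 5.85 × 8 / 0.75 = 1872 mg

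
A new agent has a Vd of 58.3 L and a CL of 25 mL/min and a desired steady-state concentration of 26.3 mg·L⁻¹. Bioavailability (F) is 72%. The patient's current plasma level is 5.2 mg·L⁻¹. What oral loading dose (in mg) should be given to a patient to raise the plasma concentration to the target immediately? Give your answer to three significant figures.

1710 mg

The loading dose fills Vd to the target concentration; clearance is irrelevant here.
Concentration deficit ΔC = 26.3 − 5.2 = 21.10 mg/L
LD = Vd × ΔC / F = 58.30 × 21.10 / 0.72 = 1709 mg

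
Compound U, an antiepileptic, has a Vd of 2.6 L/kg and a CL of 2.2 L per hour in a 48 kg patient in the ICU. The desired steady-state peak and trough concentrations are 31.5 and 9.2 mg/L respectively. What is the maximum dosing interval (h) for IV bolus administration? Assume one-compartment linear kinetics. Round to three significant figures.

69.8 h

Vd = 2.6 L/kg × 48 kg = 124.8 L
k = CL / Vd = 2.200 / 124.8 = 0.01763 h⁻¹
Between IV bolus doses, concentration decays as C = C₀·e^(−kτ), so C_peak/C_trough = e^(kτ).
τ_max = ln(C_peak/C_trough) / k = ln(31.5/9.2) / 0.01763 = 1.231 / 0.01763 = 69.82 h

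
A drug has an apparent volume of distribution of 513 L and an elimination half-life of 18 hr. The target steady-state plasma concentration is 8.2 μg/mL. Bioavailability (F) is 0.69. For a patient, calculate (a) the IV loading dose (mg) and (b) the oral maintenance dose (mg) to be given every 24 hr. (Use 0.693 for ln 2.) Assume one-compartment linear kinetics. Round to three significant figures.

LD = Vd × C = 513.0 × 8.2 = 4207 mg
CL = 0.693 × Vd / t½ = 0.693 × 513.0 / 18 = 19.75 L/h
D = CL × Css × τ / F = 19.75 × 8.2 × 24 / 0.69 = 5633 mg

(a) 4210 mg; (b) 5630 mg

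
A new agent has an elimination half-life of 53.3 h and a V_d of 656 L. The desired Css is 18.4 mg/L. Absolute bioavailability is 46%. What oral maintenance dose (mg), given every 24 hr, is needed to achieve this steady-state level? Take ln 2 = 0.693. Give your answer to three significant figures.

8190 mg

CL = ln 2 · Vd / t½ = 0.693 × 656.0 / 53.3 = 8.529 L/h
D = CL × Css × τ / F = 8.529 × 18.4 × 24 / 0.46 = 8188 mg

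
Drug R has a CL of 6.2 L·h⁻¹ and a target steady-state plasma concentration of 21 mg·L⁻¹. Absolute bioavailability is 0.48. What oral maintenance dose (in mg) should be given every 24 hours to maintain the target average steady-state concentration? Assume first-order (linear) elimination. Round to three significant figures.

D = CL × Css × τ / F = 6.200 × 21 × 24 / 0.48 = 6510 mg

6510 mg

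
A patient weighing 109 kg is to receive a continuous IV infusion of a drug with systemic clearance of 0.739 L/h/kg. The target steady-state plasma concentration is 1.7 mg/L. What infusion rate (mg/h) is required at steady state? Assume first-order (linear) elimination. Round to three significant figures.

CL = 0.739 L/h/kg × 109 kg = 80.55 L/h
At steady state, infusion rate equals elimination rate: rate in = CL × Css.
Rate = CL × Css = 80.55 × 1.7 = 136.9 mg/h

137 mg/h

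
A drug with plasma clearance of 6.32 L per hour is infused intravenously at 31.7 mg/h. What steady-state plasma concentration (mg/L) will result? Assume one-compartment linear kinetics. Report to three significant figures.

Css = rate / CL = 31.7 / 6.320 = 5.016 mg/L

5.02 mg/L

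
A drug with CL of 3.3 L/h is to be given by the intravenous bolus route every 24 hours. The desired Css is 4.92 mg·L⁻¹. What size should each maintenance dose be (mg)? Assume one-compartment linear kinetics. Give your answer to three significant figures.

At steady state, dose per interval replaces the amount cleared in that interval: D/τ = CL·Css.
D = CL × Css × τ = 3.300 × 4.92 × 24 = 389.7 mg

390 mg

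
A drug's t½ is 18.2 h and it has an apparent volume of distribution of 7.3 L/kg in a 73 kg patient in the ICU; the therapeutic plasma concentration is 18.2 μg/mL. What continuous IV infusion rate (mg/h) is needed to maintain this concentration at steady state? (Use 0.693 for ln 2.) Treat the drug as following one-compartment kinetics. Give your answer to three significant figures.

Vd(total) = 73 kg × 7.3 L/kg = 532.9 L
k = 0.693/18.2 = 0.03808 h⁻¹, so CL = k·Vd = 0.03808 × 532.9 = 20.29 L/h
Infusion rate = CL × Css = 20.29 × 18.2 = 369.3 mg/h

369 mg/h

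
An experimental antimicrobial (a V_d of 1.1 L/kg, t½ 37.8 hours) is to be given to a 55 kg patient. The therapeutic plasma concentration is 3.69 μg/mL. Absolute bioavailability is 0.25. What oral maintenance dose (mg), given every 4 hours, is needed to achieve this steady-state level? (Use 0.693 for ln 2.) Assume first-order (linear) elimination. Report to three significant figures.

65.5 mg

Total Vd = 1.1 × 55 = 60.50 L
CL = 0.693 × Vd / t½ = 0.693 × 60.50 / 37.8 = 1.109 L/h
D = CL × Css × τ / F = 1.109 × 3.69 × 4 / 0.25 = 65.48 mg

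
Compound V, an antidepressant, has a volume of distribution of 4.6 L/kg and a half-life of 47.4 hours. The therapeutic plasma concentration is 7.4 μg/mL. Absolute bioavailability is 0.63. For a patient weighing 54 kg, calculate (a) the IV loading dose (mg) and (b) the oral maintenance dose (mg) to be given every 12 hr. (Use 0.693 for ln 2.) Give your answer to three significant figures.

(a) 1840 mg; (b) 512 mg

Vd = 4.6 L/kg × 54 kg = 248.4 L
LD = Vd × C = 248.4 × 7.4 = 1838 mg
CL = 0.693 × Vd / t½ = 0.693 × 248.4 / 47.4 = 3.632 L/h
D = CL × Css × τ / F = 3.632 × 7.4 × 12 / 0.63 = 511.9 mg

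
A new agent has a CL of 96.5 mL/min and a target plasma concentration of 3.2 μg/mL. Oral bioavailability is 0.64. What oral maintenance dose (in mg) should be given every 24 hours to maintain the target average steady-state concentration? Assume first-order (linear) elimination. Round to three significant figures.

695 mg

Convert clearance: 96.5 mL/min × 60 min/h ÷ 1000 mL/L = 5.790 L/h
D = CL × Css × τ / F = 5.790 × 3.2 × 24 / 0.64 = 694.8 mg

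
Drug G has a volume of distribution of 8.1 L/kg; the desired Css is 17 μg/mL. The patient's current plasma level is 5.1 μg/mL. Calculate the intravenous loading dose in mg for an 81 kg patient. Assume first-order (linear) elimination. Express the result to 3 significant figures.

Total Vd = 8.1 × 81 = 656.1 L
The loading dose fills Vd to the target concentration.
Concentration deficit ΔC = 17 − 5.1 = 11.90 mg/L
LD = Vd × ΔC = 656.1 × 11.90 = 7808 mg

7810 mg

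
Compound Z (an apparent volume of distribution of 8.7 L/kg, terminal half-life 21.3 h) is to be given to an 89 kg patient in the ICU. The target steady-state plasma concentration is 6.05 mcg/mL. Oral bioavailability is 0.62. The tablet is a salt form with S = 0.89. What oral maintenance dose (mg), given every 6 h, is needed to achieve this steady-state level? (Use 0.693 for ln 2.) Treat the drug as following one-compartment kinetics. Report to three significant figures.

Vd = 8.7 L/kg × 89 kg = 774.3 L
k = 0.693/21.3 = 0.03254 h⁻¹, so CL = k·Vd = 0.03254 × 774.3 = 25.20 L/h
D = CL × Css × τ / F / S = 25.20 × 6.05 × 6 / 0.62 / 0.89 = 1658 mg

1660 mg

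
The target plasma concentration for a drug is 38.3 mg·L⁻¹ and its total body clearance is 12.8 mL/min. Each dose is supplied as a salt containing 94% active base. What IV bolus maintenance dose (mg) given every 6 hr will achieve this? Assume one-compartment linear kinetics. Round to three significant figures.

Convert clearance: 12.8 mL/min × 60 min/h ÷ 1000 mL/L = 0.7680 L/h
D = CL × Css × τ / S = 0.7680 × 38.3 × 6 / 0.94 = 187.8 mg

188 mg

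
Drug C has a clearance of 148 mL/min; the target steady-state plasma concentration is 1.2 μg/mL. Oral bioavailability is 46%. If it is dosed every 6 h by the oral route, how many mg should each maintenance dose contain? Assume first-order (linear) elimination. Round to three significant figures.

Convert clearance: 148 mL/min × 60 min/h ÷ 1000 mL/L = 8.880 L/h
D = CL × Css × τ / F = 8.880 × 1.2 × 6 / 0.46 = 139.0 mg

139 mg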